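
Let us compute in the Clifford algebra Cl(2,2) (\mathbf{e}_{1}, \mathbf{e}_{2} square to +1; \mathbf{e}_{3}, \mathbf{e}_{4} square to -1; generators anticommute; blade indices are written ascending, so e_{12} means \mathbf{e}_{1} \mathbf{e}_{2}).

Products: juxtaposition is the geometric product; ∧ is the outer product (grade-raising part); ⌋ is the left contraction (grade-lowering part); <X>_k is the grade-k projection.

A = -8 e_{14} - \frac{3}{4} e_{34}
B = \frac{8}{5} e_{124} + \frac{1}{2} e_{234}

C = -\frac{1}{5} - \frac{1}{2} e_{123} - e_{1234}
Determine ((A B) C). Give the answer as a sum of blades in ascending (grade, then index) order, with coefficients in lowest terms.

step 1: \frac{527}{40} e_{2} + \frac{26}{5} e_{123}
step 2: -\frac{13}{5} - \frac{527}{200} e_{2} - \frac{26}{5} e_{4} + \frac{527}{80} e_{13} - \frac{26}{25} e_{123} + \frac{527}{40} e_{134}
Answer: -\frac{13}{5} - \frac{527}{200} e_{2} - \frac{26}{5} e_{4} + \frac{527}{80} e_{13} - \frac{26}{25} e_{123} + \frac{527}{40} e_{134}


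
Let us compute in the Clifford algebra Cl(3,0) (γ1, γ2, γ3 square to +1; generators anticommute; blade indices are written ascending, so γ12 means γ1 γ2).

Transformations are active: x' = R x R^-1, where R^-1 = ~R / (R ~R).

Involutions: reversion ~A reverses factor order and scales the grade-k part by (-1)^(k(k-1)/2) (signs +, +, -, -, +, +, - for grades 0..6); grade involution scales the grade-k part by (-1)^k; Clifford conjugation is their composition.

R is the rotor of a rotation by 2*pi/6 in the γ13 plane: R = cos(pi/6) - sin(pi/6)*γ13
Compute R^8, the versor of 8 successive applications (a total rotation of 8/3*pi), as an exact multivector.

Rotor phase runs at HALF the rotation angle; powers of one rotor simply add phase, so after 8 steps in γ13 the phase is 8*pi/6 = 4*pi/3 and R^8 = cos(4*pi/3) - sin(4*pi/3)*γ13.
cos(4*pi/3) = -1/2 and sin(4*pi/3) = -sqrt(3)/2, so R^8 = -1/2 + sqrt(3)/2*γ13. The net rotation is 2/3*pi (after discarding 1 full turn, each of which contributes a factor -1 to the rotor); the rotor keeps the half-angle phase exactly.
Answer: -1/2 + sqrt(3)/2*γ13


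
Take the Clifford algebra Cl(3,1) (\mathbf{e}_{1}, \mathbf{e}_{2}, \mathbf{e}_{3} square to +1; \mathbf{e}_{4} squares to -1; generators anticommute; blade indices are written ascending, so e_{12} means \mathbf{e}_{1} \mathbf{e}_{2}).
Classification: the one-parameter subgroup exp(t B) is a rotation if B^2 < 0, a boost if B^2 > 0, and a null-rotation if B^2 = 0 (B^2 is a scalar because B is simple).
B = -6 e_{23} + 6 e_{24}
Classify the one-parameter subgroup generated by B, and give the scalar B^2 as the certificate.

B^2 term by term: the squares give (-6)^2*(e_{23})^2 + (6)^2*(e_{24})^2 = 36*(-1) + 36*(+1) = 0 (each basis 2-blade squares to minus the product of its generators' squares); cross terms between blades sharing an index anticommute and cancel. So B^2 = 0.
Answer: null-rotation, certificate B^2 = 0. Key observation: B^2 = 0 is a conjugation invariant, so its sign decides the class regardless of the surface form of B.


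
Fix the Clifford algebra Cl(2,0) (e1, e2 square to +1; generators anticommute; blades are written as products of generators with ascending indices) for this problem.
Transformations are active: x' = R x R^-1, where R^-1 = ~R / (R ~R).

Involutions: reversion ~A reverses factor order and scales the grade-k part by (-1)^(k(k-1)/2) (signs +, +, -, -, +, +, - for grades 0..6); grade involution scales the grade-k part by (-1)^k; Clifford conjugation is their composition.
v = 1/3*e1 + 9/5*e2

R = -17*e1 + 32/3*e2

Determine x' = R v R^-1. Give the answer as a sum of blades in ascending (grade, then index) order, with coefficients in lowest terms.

~R = -17*e1 + 32/3*e2, and R ~R = 3625/9, so R^-1 = ~R / (3625/9).
R v = 203/15 - 1537/45*e1 e2
Answer: -2767/1875*e1 - 677/625*e2


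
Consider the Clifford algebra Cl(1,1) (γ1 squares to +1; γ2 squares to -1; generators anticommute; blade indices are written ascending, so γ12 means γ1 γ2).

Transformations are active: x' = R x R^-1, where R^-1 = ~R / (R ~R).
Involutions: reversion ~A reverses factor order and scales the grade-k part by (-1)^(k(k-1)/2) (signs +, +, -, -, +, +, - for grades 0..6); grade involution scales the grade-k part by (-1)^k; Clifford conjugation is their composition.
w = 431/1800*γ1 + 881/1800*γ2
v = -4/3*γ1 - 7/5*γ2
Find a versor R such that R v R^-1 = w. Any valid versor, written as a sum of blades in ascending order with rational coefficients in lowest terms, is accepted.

Take R = v + w = -1969/1800*γ1 - 1639/1800*γ2. Because q(v) = q(w) = -41/225, conjugation by R sends v exactly to w.
Answer: -1969/1800*γ1 - 1639/1800*γ2


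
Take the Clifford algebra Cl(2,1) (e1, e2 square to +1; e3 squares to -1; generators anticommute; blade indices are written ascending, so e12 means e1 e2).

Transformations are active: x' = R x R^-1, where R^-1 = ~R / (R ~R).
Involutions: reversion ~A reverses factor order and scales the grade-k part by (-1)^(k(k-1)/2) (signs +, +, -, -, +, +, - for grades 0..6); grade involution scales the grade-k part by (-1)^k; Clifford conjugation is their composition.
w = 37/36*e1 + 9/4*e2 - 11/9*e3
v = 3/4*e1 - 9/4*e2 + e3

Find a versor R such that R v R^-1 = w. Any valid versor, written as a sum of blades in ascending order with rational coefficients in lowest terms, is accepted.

Equal squares first: v^2 = w^2 = 37/8. Then v + w = 16/9*e1 - 2/9*e3 is a versor taking v to w, provided it is invertible.
Answer: 16/9*e1 - 2/9*e3


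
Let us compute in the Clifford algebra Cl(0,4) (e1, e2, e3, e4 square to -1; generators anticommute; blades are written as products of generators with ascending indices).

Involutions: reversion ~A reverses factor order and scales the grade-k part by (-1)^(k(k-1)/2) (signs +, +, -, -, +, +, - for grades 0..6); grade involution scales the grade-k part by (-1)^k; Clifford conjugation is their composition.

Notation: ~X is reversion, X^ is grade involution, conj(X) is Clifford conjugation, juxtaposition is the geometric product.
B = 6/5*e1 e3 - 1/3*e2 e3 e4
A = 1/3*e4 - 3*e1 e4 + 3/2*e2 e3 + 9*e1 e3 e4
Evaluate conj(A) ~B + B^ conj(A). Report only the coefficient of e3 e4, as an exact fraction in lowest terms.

first term: 113/10*e4 - 24/5*e1 e2 + 1/9*e2 e3 + 18/5*e3 e4 - e1 e2 e3 + 2/5*e1 e3 e4
second term: -103/10*e4 + 6/5*e1 e2 + 1/9*e2 e3 + 18/5*e3 e4 + e1 e2 e3 - 2/5*e1 e3 e4
Answer: 36/5


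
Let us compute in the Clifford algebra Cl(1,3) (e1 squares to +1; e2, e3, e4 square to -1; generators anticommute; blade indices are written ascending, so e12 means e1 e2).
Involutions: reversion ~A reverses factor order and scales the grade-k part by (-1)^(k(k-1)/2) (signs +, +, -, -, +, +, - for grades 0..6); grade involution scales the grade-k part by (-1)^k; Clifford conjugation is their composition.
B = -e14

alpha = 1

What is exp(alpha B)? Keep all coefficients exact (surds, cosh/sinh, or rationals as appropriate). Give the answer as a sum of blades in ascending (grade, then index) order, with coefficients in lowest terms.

B^2 = (-1)^2*(e14)^2 = 1*(+1) = 1 (a basis 2-blade squares to minus the product of its generators' squares).
B^2 = 1 — the positive square puts this in the hyperbolic regime; l = 1, alpha*l = 1, so exp(alpha B) = cosh(1) + (sinh(1)/1)*B = cosh(1) + (sinh(1))*B.
Answer: cosh(1) - sinh(1)*e14


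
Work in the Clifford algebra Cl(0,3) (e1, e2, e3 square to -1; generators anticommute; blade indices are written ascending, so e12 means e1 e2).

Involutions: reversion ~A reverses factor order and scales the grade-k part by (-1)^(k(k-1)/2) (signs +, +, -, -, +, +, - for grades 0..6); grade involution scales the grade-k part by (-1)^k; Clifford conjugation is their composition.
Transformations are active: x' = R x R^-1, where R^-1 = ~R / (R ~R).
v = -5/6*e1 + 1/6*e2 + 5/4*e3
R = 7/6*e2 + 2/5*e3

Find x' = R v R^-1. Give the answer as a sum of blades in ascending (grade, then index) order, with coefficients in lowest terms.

~R = 7/6*e2 + 2/5*e3, and R ~R = -1369/900, so R^-1 = ~R / (-1369/900).
R v = -25/36 + 35/36*e12 + 1/3*e13 + 167/120*e23
Answer: 5/6*e1 + 7381/8214*e2 - 4845/5476*e3


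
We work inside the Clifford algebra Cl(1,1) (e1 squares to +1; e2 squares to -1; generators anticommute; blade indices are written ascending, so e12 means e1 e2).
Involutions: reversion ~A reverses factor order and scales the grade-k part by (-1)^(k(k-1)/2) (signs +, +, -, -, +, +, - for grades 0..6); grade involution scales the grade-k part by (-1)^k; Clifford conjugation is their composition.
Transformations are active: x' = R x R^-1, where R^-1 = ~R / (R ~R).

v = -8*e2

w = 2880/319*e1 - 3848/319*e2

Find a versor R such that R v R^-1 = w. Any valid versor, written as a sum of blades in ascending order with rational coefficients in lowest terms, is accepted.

Since q(v) = q(w) = -64, the sum R = v + w = 2880/319*e1 - 6400/319*e2 does the job whenever invertible.
Answer: 2880/319*e1 - 6400/319*e2


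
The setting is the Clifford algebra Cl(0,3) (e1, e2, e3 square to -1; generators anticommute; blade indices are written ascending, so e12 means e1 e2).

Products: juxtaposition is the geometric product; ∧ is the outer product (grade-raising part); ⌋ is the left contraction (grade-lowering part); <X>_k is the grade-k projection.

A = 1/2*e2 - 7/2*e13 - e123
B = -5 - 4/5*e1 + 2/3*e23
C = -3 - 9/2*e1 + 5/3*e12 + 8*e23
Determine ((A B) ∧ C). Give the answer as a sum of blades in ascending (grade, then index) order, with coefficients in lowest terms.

step 1: 2/3*e1 - 5/2*e2 + 37/15*e3 - 29/15*e12 + 35/2*e13 - 4/5*e23 + 5*e123
step 2: -2*e1 + 15/2*e2 - 37/5*e3 - 109/20*e12 - 207/5*e13 + 12/5*e23 - 88/45*e123
Answer: -2*e1 + 15/2*e2 - 37/5*e3 - 109/20*e12 - 207/5*e13 + 12/5*e23 - 88/45*e123


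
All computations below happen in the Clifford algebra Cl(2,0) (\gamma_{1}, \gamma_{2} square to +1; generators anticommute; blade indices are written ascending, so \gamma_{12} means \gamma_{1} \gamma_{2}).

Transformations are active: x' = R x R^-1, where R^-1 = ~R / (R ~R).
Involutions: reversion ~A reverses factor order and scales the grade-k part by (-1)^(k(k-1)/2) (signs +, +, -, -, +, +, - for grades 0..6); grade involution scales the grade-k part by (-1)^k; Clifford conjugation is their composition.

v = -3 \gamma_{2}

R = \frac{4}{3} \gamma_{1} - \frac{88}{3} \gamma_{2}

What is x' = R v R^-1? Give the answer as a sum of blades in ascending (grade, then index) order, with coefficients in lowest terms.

~R = \frac{4}{3} \gamma_{1} - \frac{88}{3} \gamma_{2}, and R ~R = \frac{7760}{9}, so R^-1 = ~R / (\frac{7760}{9}).
R v = 88 - 4 \gamma_{12}
Answer: \frac{132}{485} \gamma_{1} - \frac{1449}{485} \gamma_{2}


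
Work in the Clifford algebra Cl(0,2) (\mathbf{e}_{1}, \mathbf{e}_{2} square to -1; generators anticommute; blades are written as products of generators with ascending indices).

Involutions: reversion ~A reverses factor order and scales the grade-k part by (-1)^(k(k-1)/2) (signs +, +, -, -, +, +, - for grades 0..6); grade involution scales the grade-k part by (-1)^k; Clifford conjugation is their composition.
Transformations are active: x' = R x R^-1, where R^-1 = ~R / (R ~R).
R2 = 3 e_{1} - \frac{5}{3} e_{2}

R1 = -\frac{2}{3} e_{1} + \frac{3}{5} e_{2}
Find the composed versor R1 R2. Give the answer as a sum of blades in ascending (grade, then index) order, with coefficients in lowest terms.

Distribute over the terms of R1 (each basis-blade product reordered to ascending indices, repeated generators contracted through their squares):
(-\frac{2}{3} e_{1}) R2 = 2 + \frac{10}{9} e_{1} e_{2}
(\frac{3}{5} e_{2}) R2 = 1 - \frac{9}{5} e_{1} e_{2}
Summing the partial products and collecting blades:
Answer: 3 - \frac{31}{45} e_{1} e_{2}


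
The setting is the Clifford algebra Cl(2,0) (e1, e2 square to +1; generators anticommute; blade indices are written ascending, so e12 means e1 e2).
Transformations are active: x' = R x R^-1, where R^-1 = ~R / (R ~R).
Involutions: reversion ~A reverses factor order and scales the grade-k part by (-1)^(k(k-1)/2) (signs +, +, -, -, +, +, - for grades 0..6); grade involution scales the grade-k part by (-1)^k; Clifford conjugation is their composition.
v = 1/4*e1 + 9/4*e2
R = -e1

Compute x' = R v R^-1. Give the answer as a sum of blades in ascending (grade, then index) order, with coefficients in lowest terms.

~R = -e1, and R ~R = 1, so R^-1 = ~R / (1).
R v = -1/4 - 9/4*e12
Answer: 1/4*e1 - 9/4*e2


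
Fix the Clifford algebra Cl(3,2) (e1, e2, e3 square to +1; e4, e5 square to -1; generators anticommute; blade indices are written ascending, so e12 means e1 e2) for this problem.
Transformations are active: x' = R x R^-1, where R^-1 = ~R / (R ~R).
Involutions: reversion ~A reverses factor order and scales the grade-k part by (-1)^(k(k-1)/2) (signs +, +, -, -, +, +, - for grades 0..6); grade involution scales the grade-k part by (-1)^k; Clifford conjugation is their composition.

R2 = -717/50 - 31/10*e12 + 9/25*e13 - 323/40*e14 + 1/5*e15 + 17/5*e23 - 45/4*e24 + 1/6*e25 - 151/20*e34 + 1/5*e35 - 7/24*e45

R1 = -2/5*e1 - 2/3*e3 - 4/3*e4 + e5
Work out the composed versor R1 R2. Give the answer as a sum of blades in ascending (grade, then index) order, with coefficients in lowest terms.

Distribute over the terms of R1 (each basis-blade product reordered to ascending indices, repeated generators contracted through their squares):
(-2/5*e1) R2 = 717/125*e1 + 31/25*e2 - 18/125*e3 + 323/100*e4 - 2/25*e5 - 34/25*e123 + 9/2*e124 - 1/15*e125 + 151/50*e134 - 2/25*e135 + 7/60*e145
(-2/3*e3) R2 = 6/25*e1 + 34/15*e2 + 239/25*e3 + 151/30*e4 - 2/15*e5 + 31/15*e123 - 323/60*e134 + 2/15*e135 - 15/2*e234 + 1/9*e235 + 7/36*e345
(-4/3*e4) R2 = 323/30*e1 + 15*e2 + 151/15*e3 + 478/25*e4 - 7/18*e5 + 62/15*e124 - 12/25*e134 + 4/15*e145 - 68/15*e234 + 2/9*e245 + 4/15*e345
(e5) R2 = 1/5*e1 + 1/6*e2 + 1/5*e3 - 7/24*e4 - 717/50*e5 - 31/10*e125 + 9/25*e135 - 323/40*e145 + 17/5*e235 - 45/4*e245 - 151/20*e345
Summing the partial products and collecting blades:
Answer: 12707/750*e1 + 2801/150*e2 + 7381/375*e3 + 3251/120*e4 - 3362/225*e5 + 53/75*e123 + 259/30*e124 - 19/6*e125 - 853/300*e134 + 31/75*e135 - 923/120*e145 - 361/30*e234 + 158/45*e235 - 397/36*e245 - 319/45*e345


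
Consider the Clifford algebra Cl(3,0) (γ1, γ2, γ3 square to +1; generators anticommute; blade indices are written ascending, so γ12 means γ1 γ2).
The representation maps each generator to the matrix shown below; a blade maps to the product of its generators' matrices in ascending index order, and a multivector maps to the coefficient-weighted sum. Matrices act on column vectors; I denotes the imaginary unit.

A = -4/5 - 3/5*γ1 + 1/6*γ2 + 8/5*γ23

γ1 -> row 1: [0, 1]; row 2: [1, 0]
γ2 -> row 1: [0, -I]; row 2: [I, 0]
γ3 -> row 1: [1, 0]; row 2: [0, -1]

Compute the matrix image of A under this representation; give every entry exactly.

Bivector images (products of the table entries): rho(γ23) = rho(γ2)rho(γ3) = row 1: [0, I]; row 2: [I, 0].
M = (-4/5)*1 + (-3/5)*rho(γ1) + (1/6)*rho(γ2) + (8/5)*rho(γ23), summed entrywise (1 is the identity matrix):
Answer: row 1: [-4/5, -3/5 + 43*I/30]; row 2: [-3/5 + 53*I/30, -4/5]


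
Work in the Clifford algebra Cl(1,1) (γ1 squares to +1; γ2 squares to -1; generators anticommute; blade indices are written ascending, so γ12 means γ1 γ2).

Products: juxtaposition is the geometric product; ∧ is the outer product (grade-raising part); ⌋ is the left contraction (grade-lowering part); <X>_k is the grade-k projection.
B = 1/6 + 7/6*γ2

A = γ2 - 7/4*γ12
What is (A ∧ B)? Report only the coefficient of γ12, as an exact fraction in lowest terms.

step 1: 1/6*γ2 - 7/24*γ12
Answer: -7/24


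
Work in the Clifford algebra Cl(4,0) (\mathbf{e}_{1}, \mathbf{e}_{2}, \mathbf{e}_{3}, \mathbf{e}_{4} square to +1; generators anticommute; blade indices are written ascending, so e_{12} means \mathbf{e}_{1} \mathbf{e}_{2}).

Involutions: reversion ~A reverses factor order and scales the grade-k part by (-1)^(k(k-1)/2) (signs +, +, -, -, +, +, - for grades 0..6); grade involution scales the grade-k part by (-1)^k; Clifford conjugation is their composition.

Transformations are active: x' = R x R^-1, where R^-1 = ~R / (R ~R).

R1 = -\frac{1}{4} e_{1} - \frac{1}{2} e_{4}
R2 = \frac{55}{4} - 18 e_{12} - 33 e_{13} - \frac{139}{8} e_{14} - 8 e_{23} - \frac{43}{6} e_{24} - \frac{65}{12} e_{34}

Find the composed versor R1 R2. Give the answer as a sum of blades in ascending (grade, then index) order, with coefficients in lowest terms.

Distribute over the terms of R1 (each basis-blade product reordered to ascending indices, repeated generators contracted through their squares):
(-\frac{1}{4} e_{1}) R2 = -\frac{55}{16} e_{1} + \frac{9}{2} e_{2} + \frac{33}{4} e_{3} + \frac{139}{32} e_{4} + 2 e_{123} + \frac{43}{24} e_{124} + \frac{65}{48} e_{134}
(-\frac{1}{2} e_{4}) R2 = -\frac{139}{16} e_{1} - \frac{43}{12} e_{2} - \frac{65}{24} e_{3} - \frac{55}{8} e_{4} + 9 e_{124} + \frac{33}{2} e_{134} + 4 e_{234}
Summing the partial products and collecting blades:
Answer: -\frac{97}{8} e_{1} + \frac{11}{12} e_{2} + \frac{133}{24} e_{3} - \frac{81}{32} e_{4} + 2 e_{123} + \frac{259}{24} e_{124} + \frac{857}{48} e_{134} + 4 e_{234}


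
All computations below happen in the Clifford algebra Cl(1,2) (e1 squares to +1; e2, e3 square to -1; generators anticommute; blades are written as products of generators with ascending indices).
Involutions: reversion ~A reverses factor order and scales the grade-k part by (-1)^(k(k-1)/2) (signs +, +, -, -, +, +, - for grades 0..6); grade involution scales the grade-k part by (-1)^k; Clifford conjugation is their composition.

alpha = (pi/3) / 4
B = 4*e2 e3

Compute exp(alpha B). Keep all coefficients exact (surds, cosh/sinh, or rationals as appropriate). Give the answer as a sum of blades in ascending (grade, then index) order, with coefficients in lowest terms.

B^2 = (4)^2*(e2 e3)^2 = 16*(-1) = -16 (a basis 2-blade squares to minus the product of its generators' squares).
B^2 = -16 — the negative square puts this in the circular regime; l = 4, alpha*l = pi/3, so exp(alpha B) = cos(pi/3) + (sin(pi/3)/4)*B = 1/2 + (sqrt(3)/8)*B.
Answer: 1/2 + sqrt(3)/2*e2 e3


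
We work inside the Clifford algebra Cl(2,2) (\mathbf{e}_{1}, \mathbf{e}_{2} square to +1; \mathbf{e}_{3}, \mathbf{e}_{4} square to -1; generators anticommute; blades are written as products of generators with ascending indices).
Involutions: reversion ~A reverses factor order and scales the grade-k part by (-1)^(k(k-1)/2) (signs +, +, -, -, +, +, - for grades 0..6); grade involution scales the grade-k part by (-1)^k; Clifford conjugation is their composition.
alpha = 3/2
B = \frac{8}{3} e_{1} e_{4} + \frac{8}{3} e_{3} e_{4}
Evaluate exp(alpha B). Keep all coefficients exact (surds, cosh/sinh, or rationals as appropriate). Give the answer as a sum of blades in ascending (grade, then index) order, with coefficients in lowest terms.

B^2 term by term: the squares give (\frac{8}{3})^2*(e_{1} e_{4})^2 + (\frac{8}{3})^2*(e_{3} e_{4})^2 = \frac{64}{9}*(+1) + \frac{64}{9}*(-1) = 0 (each basis 2-blade squares to minus the product of its generators' squares); cross terms between blades sharing an index anticommute and cancel. So B^2 = 0.
B^2 = 0, hence only two terms survive: exp(alpha B) = 1 + alpha B (parabolic case).
Answer: 1 + 4 e_{1} e_{4} + 4 e_{3} e_{4}


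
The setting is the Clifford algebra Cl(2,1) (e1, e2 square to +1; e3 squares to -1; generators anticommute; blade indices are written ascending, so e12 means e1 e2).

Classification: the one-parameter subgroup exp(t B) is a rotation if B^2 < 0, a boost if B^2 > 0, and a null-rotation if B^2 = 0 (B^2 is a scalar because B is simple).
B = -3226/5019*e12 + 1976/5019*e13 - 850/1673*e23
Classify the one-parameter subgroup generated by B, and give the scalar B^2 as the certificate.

B^2 term by term: the squares give (-3226/5019)^2*(e12)^2 + (1976/5019)^2*(e13)^2 + (-850/1673)^2*(e23)^2 = 10407076/25190361*(-1) + 3904576/25190361*(+1) + 722500/2798929*(+1) = 0 (each basis 2-blade squares to minus the product of its generators' squares); cross terms between blades sharing an index anticommute and cancel. So B^2 = 0.
Answer: null-rotation, certificate B^2 = 0. B^2 = 0 is basis-independent, so its sign is the whole story.


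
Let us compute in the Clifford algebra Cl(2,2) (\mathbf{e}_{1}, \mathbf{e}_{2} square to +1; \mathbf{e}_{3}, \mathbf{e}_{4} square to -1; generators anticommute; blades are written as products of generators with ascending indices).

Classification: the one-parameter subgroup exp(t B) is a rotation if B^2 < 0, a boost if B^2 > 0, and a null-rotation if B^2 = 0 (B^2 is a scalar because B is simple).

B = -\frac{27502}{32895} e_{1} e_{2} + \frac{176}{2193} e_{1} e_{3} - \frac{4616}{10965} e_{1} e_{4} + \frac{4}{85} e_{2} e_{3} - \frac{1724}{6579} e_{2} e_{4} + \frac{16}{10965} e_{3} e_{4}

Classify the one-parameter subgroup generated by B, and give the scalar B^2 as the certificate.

B^2 term by term: the squares give (-\frac{27502}{32895})^2*(e_{1} e_{2})^2 + (\frac{176}{2193})^2*(e_{1} e_{3})^2 + (-\frac{4616}{10965})^2*(e_{1} e_{4})^2 + (\frac{4}{85})^2*(e_{2} e_{3})^2 + (-\frac{1724}{6579})^2*(e_{2} e_{4})^2 + (\frac{16}{10965})^2*(e_{3} e_{4})^2 = \frac{756360004}{1082081025}*(-1) + \frac{30976}{4809249}*(+1) + \frac{21307456}{120231225}*(+1) + \frac{16}{7225}*(+1) + \frac{2972176}{43283241}*(+1) + \frac{256}{120231225}*(-1) = -\frac{4}{9} (each basis 2-blade squares to minus the product of its generators' squares); cross terms between blades sharing an index anticommute and cancel; the commuting (index-disjoint) pairs give grade-4 terms 2*c*c'*(blade product), which cancel blade by blade — e_{1} e_{2} e_{3} e_{4}: -\frac{880064}{360693675} + \frac{606848}{14427747} - \frac{36928}{932025} = 0 — confirming B is simple. So B^2 = -\frac{4}{9}.
Answer: rotation, certificate B^2 = -\frac{4}{9}. Because -\frac{4}{9} is invariant under every versor sandwich, the classification follows from its sign alone.


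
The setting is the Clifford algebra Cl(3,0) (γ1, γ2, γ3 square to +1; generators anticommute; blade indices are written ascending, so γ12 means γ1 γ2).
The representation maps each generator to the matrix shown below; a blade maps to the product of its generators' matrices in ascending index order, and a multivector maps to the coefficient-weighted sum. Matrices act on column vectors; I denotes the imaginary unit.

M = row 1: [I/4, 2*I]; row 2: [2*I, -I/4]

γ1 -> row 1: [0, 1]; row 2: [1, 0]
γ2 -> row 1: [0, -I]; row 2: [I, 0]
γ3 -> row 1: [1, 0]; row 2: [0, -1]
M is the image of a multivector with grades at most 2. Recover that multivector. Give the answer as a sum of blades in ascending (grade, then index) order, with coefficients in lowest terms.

Method: 1, rho(γ1), rho(γ2), rho(γ3) form a trace-orthogonal basis of the 2x2 complex matrices (tr(X Y) = 2 if X = Y, else 0), so M = m0*1 + m1*rho(γ1) + m2*rho(γ2) + m3*rho(γ3) with m0 = tr(M)/2 = 0, m1 = tr(M rho(γ1))/2 = 2*I, m2 = tr(M rho(γ2))/2 = 0, m3 = tr(M rho(γ3))/2 = I/4.
Multiplying table entries, the bivector images are rho(γ12) = I*rho(γ3), rho(γ13) = -I*rho(γ2), rho(γ23) = I*rho(γ1); with real blade coefficients the real parts of m0..m3 are the coefficients of 1, γ1, γ2, γ3 and the imaginary parts give the bivectors (γ23: Im m1, γ13: -Im m2, γ12: Im m3).
Answer: 1/4*γ12 + 2*γ23


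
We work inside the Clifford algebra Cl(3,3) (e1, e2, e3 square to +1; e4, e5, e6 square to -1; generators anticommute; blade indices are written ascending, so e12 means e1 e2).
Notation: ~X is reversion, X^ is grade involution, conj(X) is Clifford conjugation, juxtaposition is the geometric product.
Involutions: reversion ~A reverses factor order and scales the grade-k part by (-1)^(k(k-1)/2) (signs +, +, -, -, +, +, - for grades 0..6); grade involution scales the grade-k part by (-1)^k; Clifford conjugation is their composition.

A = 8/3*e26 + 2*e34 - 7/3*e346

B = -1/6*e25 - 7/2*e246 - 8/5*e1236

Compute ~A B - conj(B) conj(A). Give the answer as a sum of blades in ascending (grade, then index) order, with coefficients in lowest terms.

first term: -28/3*e4 - 64/15*e13 - 49/6*e23 + 4/9*e56 + 56/15*e124 - 7*e236 - 16/5*e1246 + 1/3*e2345 - 7/18*e23456
second term: -28/3*e4 - 64/15*e13 - 49/6*e23 + 4/9*e56 - 56/15*e124 + 7*e236 + 16/5*e1246 - 1/3*e2345 - 7/18*e23456
Answer: 112/15*e124 - 14*e236 - 32/5*e1246 + 2/3*e2345


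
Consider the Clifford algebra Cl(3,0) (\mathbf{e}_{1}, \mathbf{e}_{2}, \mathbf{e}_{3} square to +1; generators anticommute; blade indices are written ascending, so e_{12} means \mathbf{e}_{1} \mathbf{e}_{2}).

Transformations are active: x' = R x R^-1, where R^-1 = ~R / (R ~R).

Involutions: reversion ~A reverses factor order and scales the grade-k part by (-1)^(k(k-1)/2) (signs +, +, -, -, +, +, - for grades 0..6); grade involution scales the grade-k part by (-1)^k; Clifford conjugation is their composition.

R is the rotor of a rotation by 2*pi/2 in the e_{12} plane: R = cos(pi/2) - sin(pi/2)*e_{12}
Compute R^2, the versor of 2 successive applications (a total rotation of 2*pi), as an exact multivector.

Rotor phase runs at HALF the rotation angle; powers of one rotor simply add phase, so after 2 steps in e_{12} the phase is 2*pi/2 = \pi and R^2 = cos(\pi) - sin(\pi)*e_{12}.
cos(\pi) = -1 and sin(\pi) = 0, so R^2 = -1. The total rotation 2*pi is 1 full turn, so every vector returns to itself, yet the rotor is -1, on the OTHER sheet of the double cover (an odd number of 2*pi turns).
Answer: -1


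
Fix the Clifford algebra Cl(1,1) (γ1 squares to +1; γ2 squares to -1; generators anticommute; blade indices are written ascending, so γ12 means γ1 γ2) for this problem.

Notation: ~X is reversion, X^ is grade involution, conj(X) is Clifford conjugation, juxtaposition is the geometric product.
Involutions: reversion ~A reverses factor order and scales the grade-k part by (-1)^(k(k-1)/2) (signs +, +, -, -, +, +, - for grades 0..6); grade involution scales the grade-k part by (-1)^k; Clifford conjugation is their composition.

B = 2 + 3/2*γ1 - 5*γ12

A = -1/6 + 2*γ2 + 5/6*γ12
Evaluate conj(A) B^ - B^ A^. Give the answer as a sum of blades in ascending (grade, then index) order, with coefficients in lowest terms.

first term: 23/6 + 41/4*γ1 - 21/4*γ2 - 23/6*γ12
second term: -9/2 - 39/4*γ1 - 21/4*γ2 + 11/2*γ12
Answer: 25/3 + 20*γ1 - 28/3*γ12


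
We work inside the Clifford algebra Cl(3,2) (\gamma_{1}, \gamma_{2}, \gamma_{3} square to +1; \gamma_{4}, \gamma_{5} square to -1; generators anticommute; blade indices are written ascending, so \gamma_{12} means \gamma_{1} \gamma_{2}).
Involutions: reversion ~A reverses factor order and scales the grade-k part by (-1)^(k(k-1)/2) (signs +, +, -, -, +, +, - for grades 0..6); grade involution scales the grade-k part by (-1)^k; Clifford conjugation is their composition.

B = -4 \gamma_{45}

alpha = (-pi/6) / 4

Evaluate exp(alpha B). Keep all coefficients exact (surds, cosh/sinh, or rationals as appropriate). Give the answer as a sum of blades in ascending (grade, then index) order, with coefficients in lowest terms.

B^2 = (-4)^2*(\gamma_{45})^2 = 16*(-1) = -16 (a basis 2-blade squares to minus the product of its generators' squares).
B^2 = -16 — a negative square means the series sums to a rotation: l = 4, alpha*l = - \frac{\pi}{6}, so exp(alpha B) = cos(- \frac{\pi}{6}) + (sin(- \frac{\pi}{6})/4)*B = \frac{\sqrt{3}}{2} + (- \frac{1}{8})*B.
Answer: \frac{\sqrt{3}}{2} + \frac{1}{2} \gamma_{45}


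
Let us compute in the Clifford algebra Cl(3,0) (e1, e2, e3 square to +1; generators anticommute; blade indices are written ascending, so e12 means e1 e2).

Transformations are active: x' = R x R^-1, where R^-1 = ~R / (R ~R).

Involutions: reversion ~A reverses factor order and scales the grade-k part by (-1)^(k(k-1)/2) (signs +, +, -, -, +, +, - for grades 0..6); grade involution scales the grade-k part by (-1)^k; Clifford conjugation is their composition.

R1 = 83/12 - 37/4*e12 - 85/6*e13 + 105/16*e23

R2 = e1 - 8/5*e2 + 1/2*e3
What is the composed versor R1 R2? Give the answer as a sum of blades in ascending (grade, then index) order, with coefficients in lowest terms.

Distribute over the terms of R2 (each basis-blade product reordered to ascending indices, repeated generators contracted through their squares):
R1 (e1) = 83/12*e1 + 37/4*e2 + 85/6*e3 + 105/16*e123
R1 (-8/5*e2) = 74/5*e1 - 166/15*e2 + 21/2*e3 - 68/3*e123
R1 (1/2*e3) = -85/12*e1 + 105/32*e2 + 83/24*e3 - 37/8*e123
Summing the partial products and collecting blades:
Answer: 439/30*e1 + 703/480*e2 + 225/8*e3 - 995/48*e123


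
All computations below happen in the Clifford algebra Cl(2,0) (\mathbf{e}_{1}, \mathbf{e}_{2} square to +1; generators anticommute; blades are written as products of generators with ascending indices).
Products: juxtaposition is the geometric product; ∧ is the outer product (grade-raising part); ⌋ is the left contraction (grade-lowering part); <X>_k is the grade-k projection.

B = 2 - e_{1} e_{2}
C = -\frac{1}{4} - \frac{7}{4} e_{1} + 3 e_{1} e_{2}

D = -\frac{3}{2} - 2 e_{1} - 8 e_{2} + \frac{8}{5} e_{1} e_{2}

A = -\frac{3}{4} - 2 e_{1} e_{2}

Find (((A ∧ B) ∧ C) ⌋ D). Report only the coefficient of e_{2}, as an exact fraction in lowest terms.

step 1: -\frac{3}{2} - \frac{13}{4} e_{1} e_{2}
step 2: \frac{3}{8} + \frac{21}{8} e_{1} - \frac{59}{16} e_{1} e_{2}
step 3: \frac{7}{80} - \frac{3}{4} e_{1} + \frac{6}{5} e_{2} + \frac{3}{5} e_{1} e_{2}
Answer: \frac{6}{5}


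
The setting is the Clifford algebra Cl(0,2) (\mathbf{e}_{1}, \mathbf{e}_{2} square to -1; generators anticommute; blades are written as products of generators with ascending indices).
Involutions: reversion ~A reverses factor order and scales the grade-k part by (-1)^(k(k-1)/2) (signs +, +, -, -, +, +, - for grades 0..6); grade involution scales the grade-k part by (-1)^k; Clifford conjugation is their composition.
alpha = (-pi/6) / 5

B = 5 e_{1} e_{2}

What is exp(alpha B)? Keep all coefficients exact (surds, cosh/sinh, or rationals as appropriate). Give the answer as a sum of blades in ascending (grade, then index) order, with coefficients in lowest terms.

B^2 = (5)^2*(e_{1} e_{2})^2 = 25*(-1) = -25 (a basis 2-blade squares to minus the product of its generators' squares).
B^2 = -25 — circular case — the even/odd split gives cos and sin: l = 5, alpha*l = - \frac{\pi}{6}, so exp(alpha B) = cos(- \frac{\pi}{6}) + (sin(- \frac{\pi}{6})/5)*B = \frac{\sqrt{3}}{2} + (- \frac{1}{10})*B.
Answer: \frac{\sqrt{3}}{2} - \frac{1}{2} e_{1} e_{2}


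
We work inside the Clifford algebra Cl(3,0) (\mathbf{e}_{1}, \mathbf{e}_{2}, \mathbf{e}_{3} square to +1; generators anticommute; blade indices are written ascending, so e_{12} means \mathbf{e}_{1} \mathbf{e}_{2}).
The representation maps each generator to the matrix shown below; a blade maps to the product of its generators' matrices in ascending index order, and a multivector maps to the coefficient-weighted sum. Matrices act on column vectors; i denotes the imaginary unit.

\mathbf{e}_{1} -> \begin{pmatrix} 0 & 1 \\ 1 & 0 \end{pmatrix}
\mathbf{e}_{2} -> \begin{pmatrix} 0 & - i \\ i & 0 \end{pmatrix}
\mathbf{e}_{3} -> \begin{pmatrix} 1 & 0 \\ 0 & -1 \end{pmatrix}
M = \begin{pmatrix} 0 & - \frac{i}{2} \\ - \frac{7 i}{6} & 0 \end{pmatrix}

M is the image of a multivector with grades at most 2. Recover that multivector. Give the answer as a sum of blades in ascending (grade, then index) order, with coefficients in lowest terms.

Method: 1, rho(e_{1}), rho(e_{2}), rho(e_{3}) form a trace-orthogonal basis of the 2x2 complex matrices (tr(X Y) = 2 if X = Y, else 0), so M = m0*1 + m1*rho(e_{1}) + m2*rho(e_{2}) + m3*rho(e_{3}) with m0 = tr(M)/2 = 0, m1 = tr(M rho(e_{1}))/2 = - \frac{5 i}{6}, m2 = tr(M rho(e_{2}))/2 = - \frac{1}{3}, m3 = tr(M rho(e_{3}))/2 = 0.
Multiplying table entries, the bivector images are rho(e_{12}) = i*rho(e_{3}), rho(e_{13}) = -i*rho(e_{2}), rho(e_{23}) = i*rho(e_{1}); with real blade coefficients the real parts of m0..m3 are the coefficients of 1, e_{1}, e_{2}, e_{3} and the imaginary parts give the bivectors (e_{23}: Im m1, e_{13}: -Im m2, e_{12}: Im m3).
Answer: -\frac{1}{3} e_{2} - \frac{5}{6} e_{23}


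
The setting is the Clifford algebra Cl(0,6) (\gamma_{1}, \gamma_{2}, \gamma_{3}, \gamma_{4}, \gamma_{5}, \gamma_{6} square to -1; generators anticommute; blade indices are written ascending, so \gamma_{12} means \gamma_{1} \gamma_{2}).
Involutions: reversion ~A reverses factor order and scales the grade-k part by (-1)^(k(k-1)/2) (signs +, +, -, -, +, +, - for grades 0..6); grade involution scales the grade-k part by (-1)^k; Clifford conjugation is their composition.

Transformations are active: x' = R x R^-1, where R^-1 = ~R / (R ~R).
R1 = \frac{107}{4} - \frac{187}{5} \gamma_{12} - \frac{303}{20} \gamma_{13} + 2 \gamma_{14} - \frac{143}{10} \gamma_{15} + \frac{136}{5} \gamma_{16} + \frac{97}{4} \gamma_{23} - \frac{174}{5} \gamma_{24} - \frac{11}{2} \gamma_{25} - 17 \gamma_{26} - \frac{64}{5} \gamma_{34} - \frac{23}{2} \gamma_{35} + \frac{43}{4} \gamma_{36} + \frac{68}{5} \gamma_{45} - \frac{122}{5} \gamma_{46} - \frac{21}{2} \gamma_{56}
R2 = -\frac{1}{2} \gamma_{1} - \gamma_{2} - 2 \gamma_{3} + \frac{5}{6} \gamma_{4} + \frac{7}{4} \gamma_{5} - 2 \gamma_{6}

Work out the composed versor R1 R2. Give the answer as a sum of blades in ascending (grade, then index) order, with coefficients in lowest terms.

Distribute over the terms of R2 (each basis-blade product reordered to ascending indices, repeated generators contracted through their squares):
R1 (-\frac{1}{2} \gamma_{1}) = -\frac{107}{8} \gamma_{1} + \frac{187}{10} \gamma_{2} + \frac{303}{40} \gamma_{3} - \gamma_{4} + \frac{143}{20} \gamma_{5} - \frac{68}{5} \gamma_{6} - \frac{97}{8} \gamma_{123} + \frac{87}{5} \gamma_{124} + \frac{11}{4} \gamma_{125} + \frac{17}{2} \gamma_{126} + \frac{32}{5} \gamma_{134} + \frac{23}{4} \gamma_{135} - \frac{43}{8} \gamma_{136} - \frac{34}{5} \gamma_{145} + \frac{61}{5} \gamma_{146} + \frac{21}{4} \gamma_{156}
R1 (-\gamma_{2}) = -\frac{187}{5} \gamma_{1} - \frac{107}{4} \gamma_{2} - \frac{97}{4} \gamma_{3} + \frac{174}{5} \gamma_{4} + \frac{11}{2} \gamma_{5} + 17 \gamma_{6} - \frac{303}{20} \gamma_{123} + 2 \gamma_{124} - \frac{143}{10} \gamma_{125} + \frac{136}{5} \gamma_{126} + \frac{64}{5} \gamma_{234} + \frac{23}{2} \gamma_{235} - \frac{43}{4} \gamma_{236} - \frac{68}{5} \gamma_{245} + \frac{122}{5} \gamma_{246} + \frac{21}{2} \gamma_{256}
R1 (-2 \gamma_{3}) = -\frac{303}{10} \gamma_{1} + \frac{97}{2} \gamma_{2} - \frac{107}{2} \gamma_{3} + \frac{128}{5} \gamma_{4} + 23 \gamma_{5} - \frac{43}{2} \gamma_{6} + \frac{374}{5} \gamma_{123} + 4 \gamma_{134} - \frac{143}{5} \gamma_{135} + \frac{272}{5} \gamma_{136} - \frac{348}{5} \gamma_{234} - 11 \gamma_{235} - 34 \gamma_{236} - \frac{136}{5} \gamma_{345} + \frac{244}{5} \gamma_{346} + 21 \gamma_{356}
R1 (\frac{5}{6} \gamma_{4}) = -\frac{5}{3} \gamma_{1} + 29 \gamma_{2} + \frac{32}{3} \gamma_{3} + \frac{535}{24} \gamma_{4} + \frac{34}{3} \gamma_{5} - \frac{61}{3} \gamma_{6} - \frac{187}{6} \gamma_{124} - \frac{101}{8} \gamma_{134} + \frac{143}{12} \gamma_{145} - \frac{68}{3} \gamma_{146} + \frac{485}{24} \gamma_{234} + \frac{55}{12} \gamma_{245} + \frac{85}{6} \gamma_{246} + \frac{115}{12} \gamma_{345} - \frac{215}{24} \gamma_{346} - \frac{35}{4} \gamma_{456}
R1 (\frac{7}{4} \gamma_{5}) = \frac{1001}{40} \gamma_{1} + \frac{77}{8} \gamma_{2} + \frac{161}{8} \gamma_{3} - \frac{119}{5} \gamma_{4} + \frac{749}{16} \gamma_{5} - \frac{147}{8} \gamma_{6} - \frac{1309}{20} \gamma_{125} - \frac{2121}{80} \gamma_{135} + \frac{7}{2} \gamma_{145} - \frac{238}{5} \gamma_{156} + \frac{679}{16} \gamma_{235} - \frac{609}{10} \gamma_{245} + \frac{119}{4} \gamma_{256} - \frac{112}{5} \gamma_{345} - \frac{301}{16} \gamma_{356} + \frac{427}{10} \gamma_{456}
R1 (-2 \gamma_{6}) = \frac{272}{5} \gamma_{1} - 34 \gamma_{2} + \frac{43}{2} \gamma_{3} - \frac{244}{5} \gamma_{4} - 21 \gamma_{5} - \frac{107}{2} \gamma_{6} + \frac{374}{5} \gamma_{126} + \frac{303}{10} \gamma_{136} - 4 \gamma_{146} + \frac{143}{5} \gamma_{156} - \frac{97}{2} \gamma_{236} + \frac{348}{5} \gamma_{246} + 11 \gamma_{256} + \frac{128}{5} \gamma_{346} + 23 \gamma_{356} - \frac{136}{5} \gamma_{456}
Summing the partial products and collecting blades:
Answer: -\frac{199}{60} \gamma_{1} + \frac{1803}{40} \gamma_{2} - \frac{1073}{60} \gamma_{3} + \frac{1091}{120} \gamma_{4} + \frac{17471}{240} \gamma_{5} - \frac{13237}{120} \gamma_{6} + \frac{1901}{40} \gamma_{123} - \frac{353}{30} \gamma_{124} - 77 \gamma_{125} + \frac{221}{2} \gamma_{126} - \frac{89}{40} \gamma_{134} - \frac{3949}{80} \gamma_{135} + \frac{3173}{40} \gamma_{136} + \frac{517}{60} \gamma_{145} - \frac{217}{15} \gamma_{146} - \frac{55}{4} \gamma_{156} - \frac{4391}{120} \gamma_{234} + \frac{687}{16} \gamma_{235} - \frac{373}{4} \gamma_{236} - \frac{839}{12} \gamma_{245} + \frac{649}{6} \gamma_{246} + \frac{205}{4} \gamma_{256} - \frac{2401}{60} \gamma_{345} + \frac{7853}{120} \gamma_{346} + \frac{403}{16} \gamma_{356} + \frac{27}{4} \gamma_{456}


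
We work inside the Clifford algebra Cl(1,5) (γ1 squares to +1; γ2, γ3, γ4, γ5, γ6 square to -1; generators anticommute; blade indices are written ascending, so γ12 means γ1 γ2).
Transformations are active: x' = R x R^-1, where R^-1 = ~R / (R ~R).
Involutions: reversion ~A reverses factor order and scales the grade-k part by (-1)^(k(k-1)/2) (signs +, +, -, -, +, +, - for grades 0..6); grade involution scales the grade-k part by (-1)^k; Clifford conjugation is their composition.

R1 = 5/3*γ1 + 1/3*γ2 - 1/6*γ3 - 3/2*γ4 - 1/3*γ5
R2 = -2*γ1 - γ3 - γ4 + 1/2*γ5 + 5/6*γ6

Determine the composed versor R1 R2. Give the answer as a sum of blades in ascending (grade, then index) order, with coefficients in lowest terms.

Distribute over the terms of R1 (each basis-blade product reordered to ascending indices, repeated generators contracted through their squares):
(5/3*γ1) R2 = -10/3 - 5/3*γ13 - 5/3*γ14 + 5/6*γ15 + 25/18*γ16
(1/3*γ2) R2 = 2/3*γ12 - 1/3*γ23 - 1/3*γ24 + 1/6*γ25 + 5/18*γ26
(-1/6*γ3) R2 = -1/6 - 1/3*γ13 + 1/6*γ34 - 1/12*γ35 - 5/36*γ36
(-3/2*γ4) R2 = -3/2 - 3*γ14 - 3/2*γ34 - 3/4*γ45 - 5/4*γ46
(-1/3*γ5) R2 = 1/6 - 2/3*γ15 - 1/3*γ35 - 1/3*γ45 - 5/18*γ56
Summing the partial products and collecting blades:
Answer: -29/6 + 2/3*γ12 - 2*γ13 - 14/3*γ14 + 1/6*γ15 + 25/18*γ16 - 1/3*γ23 - 1/3*γ24 + 1/6*γ25 + 5/18*γ26 - 4/3*γ34 - 5/12*γ35 - 5/36*γ36 - 13/12*γ45 - 5/4*γ46 - 5/18*γ56


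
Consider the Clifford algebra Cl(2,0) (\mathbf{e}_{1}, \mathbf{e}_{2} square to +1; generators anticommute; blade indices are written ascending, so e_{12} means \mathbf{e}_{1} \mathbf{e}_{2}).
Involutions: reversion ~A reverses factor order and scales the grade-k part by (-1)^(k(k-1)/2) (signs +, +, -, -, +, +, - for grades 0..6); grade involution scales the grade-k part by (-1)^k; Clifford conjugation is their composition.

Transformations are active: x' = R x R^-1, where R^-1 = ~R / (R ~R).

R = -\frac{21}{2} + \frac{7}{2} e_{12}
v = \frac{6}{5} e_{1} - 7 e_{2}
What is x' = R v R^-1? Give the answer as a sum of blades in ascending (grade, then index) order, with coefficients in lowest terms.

~R = -\frac{21}{2} - \frac{7}{2} e_{12}, and R ~R = \frac{245}{2}, so R^-1 = ~R / (\frac{245}{2}).
R v = -\frac{371}{10} e_{1} + \frac{693}{10} e_{2}
Answer: \frac{129}{25} e_{1} - \frac{122}{25} e_{2}


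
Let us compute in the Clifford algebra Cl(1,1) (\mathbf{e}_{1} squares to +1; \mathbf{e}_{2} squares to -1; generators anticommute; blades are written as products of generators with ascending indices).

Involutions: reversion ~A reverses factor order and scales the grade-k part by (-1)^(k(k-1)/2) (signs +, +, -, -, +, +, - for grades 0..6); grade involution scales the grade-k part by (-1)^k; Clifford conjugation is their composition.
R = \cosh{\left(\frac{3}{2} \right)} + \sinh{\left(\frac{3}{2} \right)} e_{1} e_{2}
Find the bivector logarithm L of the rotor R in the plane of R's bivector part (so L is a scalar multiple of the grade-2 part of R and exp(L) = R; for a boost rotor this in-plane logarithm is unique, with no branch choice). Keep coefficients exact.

The scalar part of R is \cosh{\left(\frac{3}{2} \right)}, giving the rapidity magnitude (cosh is even); the bivector part supplies orientation, its quotient by sinh of the rapidity is the plane, and L = rapidity * plane — unique in that plane, since flipping both signs leaves L unchanged.
Concretely: cosh(rapidity) = \cosh{\left(\frac{3}{2} \right)} gives rapidity = ±\frac{3}{2}, and since rapidity/sinh(rapidity) is even the sign is immaterial: L = (rapidity/sinh(rapidity)) * <R>_2 = (\frac{3}{2 \sinh{\left(\frac{3}{2} \right)}}) * <R>_2.
Answer: \frac{3}{2} e_{1} e_{2}
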